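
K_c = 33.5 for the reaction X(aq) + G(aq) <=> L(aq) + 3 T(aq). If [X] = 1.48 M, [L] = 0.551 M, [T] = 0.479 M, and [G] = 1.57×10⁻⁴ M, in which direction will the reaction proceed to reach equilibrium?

to the left

Q_c = [L]·[T]³ / ([X]·[G]) = (0.551)·(0.479)³ / ((1.48)·(1.57×10⁻⁴)) = 261
Q_c = 261 > K_c = 33.5, so the reverse reaction proceeds.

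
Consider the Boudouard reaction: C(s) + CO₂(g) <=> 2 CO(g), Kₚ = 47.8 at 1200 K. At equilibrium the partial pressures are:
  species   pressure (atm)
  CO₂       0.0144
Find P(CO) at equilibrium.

P(CO) = 0.830 atm

(C is a pure solid — omitted from Kₚ.)
At equilibrium, Kₚ = P(CO)² / P(CO₂) = 47.8.
(P(CO))² / (0.0144) = 47.8
P(CO)² = 0.688 ⇒ P(CO) = 0.830 atm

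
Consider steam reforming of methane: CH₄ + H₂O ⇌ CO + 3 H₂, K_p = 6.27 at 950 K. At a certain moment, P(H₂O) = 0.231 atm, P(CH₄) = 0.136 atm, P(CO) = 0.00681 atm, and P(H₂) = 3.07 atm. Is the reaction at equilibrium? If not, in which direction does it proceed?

neither direction; the system is at equilibrium

Q_p = P(CO)·P(H₂)³ / (P(CH₄)·P(H₂O)) = (0.00681)·(3.07)³ / ((0.136)·(0.231)) = 6.27
Q_p = 6.27 = K_p, so the system is already at equilibrium.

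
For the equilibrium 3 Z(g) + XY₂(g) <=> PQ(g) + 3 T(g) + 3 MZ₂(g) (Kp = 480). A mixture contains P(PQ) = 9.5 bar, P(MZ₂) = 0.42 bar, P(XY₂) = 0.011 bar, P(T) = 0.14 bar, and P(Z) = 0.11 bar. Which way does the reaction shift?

Qp = P(PQ)·P(T)³·P(MZ₂)³ / (P(Z)³·P(XY₂)) = (9.5)·(0.14)³·(0.42)³ / ((0.11)³·(0.011)) = 130
Qp = 130 < Kp = 480, so the forward reaction proceeds.

to the right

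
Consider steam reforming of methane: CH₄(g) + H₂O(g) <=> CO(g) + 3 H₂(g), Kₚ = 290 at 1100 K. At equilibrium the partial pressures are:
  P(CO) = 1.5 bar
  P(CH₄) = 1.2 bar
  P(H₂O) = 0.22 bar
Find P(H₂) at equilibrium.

At equilibrium, Kₚ = P(CO)·P(H₂)³ / (P(CH₄)·P(H₂O)) = 290.
(1.5)·(P(H₂))³ / ((1.2)·(0.22)) = 290
P(H₂)³ = 51.0 ⇒ P(H₂) = 3.7 bar

P(H₂) = 3.7 bar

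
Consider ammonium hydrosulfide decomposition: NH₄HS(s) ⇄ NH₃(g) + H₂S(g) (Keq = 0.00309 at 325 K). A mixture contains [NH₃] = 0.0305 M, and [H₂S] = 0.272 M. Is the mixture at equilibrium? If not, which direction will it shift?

no; Q > K, reaction proceeds in reverse

(NH₄HS is a pure solid — omitted from Q.)
Q = [NH₃]·[H₂S] = (0.0305)·(0.272) = 0.00830
Q = 0.00830 > Keq = 0.00309: net reverse reaction.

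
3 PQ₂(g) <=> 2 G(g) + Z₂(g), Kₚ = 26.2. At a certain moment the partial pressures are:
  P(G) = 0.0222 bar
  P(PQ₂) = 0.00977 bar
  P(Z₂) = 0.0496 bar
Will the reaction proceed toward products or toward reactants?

Qₚ = P(G)²·P(Z₂) / P(PQ₂)³ = (0.0222)²·(0.0496) / (0.00977)³ = 26.2
Qₚ = 26.2 = Kₚ, so the system is already at equilibrium.

neither direction; the system is at equilibrium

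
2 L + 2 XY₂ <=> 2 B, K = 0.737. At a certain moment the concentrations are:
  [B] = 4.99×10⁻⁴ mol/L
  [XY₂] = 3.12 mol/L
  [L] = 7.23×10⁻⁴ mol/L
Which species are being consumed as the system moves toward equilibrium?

L, XY₂ (reactants)

Q = [B]² / ([L]²·[XY₂]²) = (4.99×10⁻⁴)² / ((7.23×10⁻⁴)²·(3.12)²) = 0.0489
Q = 0.0489 < K = 0.737: net forward reaction.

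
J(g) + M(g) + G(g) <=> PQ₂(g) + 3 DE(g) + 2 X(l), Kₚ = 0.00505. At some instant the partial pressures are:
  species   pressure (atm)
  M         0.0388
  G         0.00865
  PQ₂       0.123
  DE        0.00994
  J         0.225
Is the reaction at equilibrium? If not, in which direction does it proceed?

(X is a pure liquid — omitted from Qₚ.)
Qₚ = P(PQ₂)·P(DE)³ / (P(J)·P(M)·P(G)) = (0.123)·(0.00994)³ / ((0.225)·(0.0388)·(0.00865)) = 0.00160
Qₚ = 0.00160 < Kₚ = 0.00505, so the forward reaction proceeds.

in the forward direction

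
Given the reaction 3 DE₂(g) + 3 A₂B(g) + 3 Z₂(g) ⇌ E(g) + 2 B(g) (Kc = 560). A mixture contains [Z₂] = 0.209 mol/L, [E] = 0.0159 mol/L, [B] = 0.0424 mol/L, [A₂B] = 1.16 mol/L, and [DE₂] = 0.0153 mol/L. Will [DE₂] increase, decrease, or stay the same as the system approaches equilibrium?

Qc = [E]·[B]² / ([DE₂]³·[A₂B]³·[Z₂]³) = (0.0159)·(0.0424)² / ((0.0153)³·(1.16)³·(0.209)³) = 560
Qc = 560 = Kc; the system is at equilibrium.

stay the same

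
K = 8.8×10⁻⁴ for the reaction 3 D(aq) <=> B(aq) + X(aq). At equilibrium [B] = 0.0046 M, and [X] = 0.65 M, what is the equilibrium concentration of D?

[D] = 1.5 M

At equilibrium, K = [B]·[X] / [D]³ = 8.8×10⁻⁴.
(0.0046)·(0.65) / ([D])³ = 8.8×10⁻⁴
[D]³ = 3.40 ⇒ [D] = 1.5 M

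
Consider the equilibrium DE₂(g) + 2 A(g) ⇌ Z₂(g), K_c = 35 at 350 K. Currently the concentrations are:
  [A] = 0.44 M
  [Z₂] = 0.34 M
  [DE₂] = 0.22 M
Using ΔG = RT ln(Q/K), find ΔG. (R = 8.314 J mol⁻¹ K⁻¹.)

ΔG = -4.30 kJ/mol

Q_c = [Z₂] / ([DE₂]·[A]²) = (0.34) / ((0.22)·(0.44)²) = 7.98
ΔG = RT ln(Q_c/K_c) = (8.314 J mol⁻¹ K⁻¹)(350 K) × ln(7.98/35)
   = (2.910 kJ/mol)(-1.478) = -4.30 kJ/mol
ΔG < 0, so the forward reaction is spontaneous (proceeds forward).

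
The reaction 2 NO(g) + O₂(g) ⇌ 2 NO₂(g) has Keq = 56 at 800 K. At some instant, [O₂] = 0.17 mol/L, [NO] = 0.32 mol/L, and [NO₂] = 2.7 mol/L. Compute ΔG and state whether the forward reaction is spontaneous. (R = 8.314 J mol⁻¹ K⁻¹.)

ΔG = 13.4 kJ/mol; the forward reaction is non-spontaneous

Q = [NO₂]² / ([NO]²·[O₂]) = (2.7)² / ((0.32)²·(0.17)) = 419
ΔG = RT ln(Q/Keq) = (8.314 J mol⁻¹ K⁻¹)(800 K) × ln(419/56)
   = (6.651 kJ/mol)(2.013) = 13.4 kJ/mol
ΔG > 0, so the forward reaction is non-spontaneous (proceeds in reverse).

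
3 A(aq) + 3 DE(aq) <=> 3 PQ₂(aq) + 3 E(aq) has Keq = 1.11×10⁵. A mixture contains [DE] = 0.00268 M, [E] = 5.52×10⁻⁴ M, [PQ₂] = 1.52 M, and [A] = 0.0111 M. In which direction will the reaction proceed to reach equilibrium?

Q = [PQ₂]³·[E]³ / ([A]³·[DE]³) = (1.52)³·(5.52×10⁻⁴)³ / ((0.0111)³·(0.00268)³) = 22400
Q = 22400 < Keq = 1.11×10⁵, so the forward reaction proceeds.

to the right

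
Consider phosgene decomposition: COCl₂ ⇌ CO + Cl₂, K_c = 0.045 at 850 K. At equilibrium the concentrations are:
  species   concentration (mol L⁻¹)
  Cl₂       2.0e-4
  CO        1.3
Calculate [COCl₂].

At equilibrium, K_c = [CO]·[Cl₂] / [COCl₂] = 0.045.
(1.3)·(2.0e-4) / ([COCl₂]) = 0.045
[COCl₂] = 0.00578 = 0.0058 mol L⁻¹

[COCl₂] = 0.0058 mol L⁻¹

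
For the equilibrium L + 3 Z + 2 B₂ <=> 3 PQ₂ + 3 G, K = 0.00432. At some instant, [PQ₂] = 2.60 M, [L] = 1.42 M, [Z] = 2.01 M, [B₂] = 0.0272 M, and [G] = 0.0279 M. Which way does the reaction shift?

reverse (toward reactants)

Q = [PQ₂]³·[G]³ / ([L]·[Z]³·[B₂]²) = (2.60)³·(0.0279)³ / ((1.42)·(2.01)³·(0.0272)²) = 0.0447
Q = 0.0447 > K = 0.00432, so the reverse reaction proceeds.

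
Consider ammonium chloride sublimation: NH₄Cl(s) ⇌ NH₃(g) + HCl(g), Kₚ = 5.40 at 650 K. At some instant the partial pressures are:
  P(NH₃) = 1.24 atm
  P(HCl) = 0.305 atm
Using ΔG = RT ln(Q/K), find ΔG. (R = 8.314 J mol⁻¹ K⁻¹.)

(NH₄Cl is a pure solid — omitted from Qₚ.)
Qₚ = P(NH₃)·P(HCl) = (1.24)·(0.305) = 0.378
ΔG = RT ln(Qₚ/Kₚ) = (8.314 J mol⁻¹ K⁻¹)(650 K) × ln(0.378/5.40)
   = (5.404 kJ/mol)(-2.659) = -14.4 kJ/mol
ΔG < 0, so the forward reaction is spontaneous (proceeds forward).

ΔG = -14.4 kJ/mol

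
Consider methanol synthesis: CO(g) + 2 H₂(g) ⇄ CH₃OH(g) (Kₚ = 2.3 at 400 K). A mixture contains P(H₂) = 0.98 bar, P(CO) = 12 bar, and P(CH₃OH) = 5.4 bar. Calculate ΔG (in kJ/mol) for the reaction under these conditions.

ΔG = -5.29 kJ/mol

Qₚ = P(CH₃OH) / (P(CO)·P(H₂)²) = (5.4) / ((12)·(0.98)²) = 0.469
ΔG = RT ln(Qₚ/Kₚ) = (8.314 J mol⁻¹ K⁻¹)(400 K) × ln(0.469/2.3)
   = (3.326 kJ/mol)(-1.590) = -5.29 kJ/mol
ΔG < 0, so the forward reaction is spontaneous (proceeds forward).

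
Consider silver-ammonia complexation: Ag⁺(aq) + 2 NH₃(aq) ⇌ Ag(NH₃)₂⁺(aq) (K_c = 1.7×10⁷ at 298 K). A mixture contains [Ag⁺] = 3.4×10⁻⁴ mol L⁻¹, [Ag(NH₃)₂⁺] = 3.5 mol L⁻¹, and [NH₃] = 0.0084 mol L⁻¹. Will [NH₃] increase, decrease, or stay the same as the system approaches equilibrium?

Q_c = [Ag(NH₃)₂⁺] / ([Ag⁺]·[NH₃]²) = (3.5) / ((3.4×10⁻⁴)·(0.0084)²) = 1.5×10⁸
Q_c = 1.5×10⁸ > K_c = 1.7×10⁷: net reverse reaction.
NH₃ is a reactant, so it increases.

increase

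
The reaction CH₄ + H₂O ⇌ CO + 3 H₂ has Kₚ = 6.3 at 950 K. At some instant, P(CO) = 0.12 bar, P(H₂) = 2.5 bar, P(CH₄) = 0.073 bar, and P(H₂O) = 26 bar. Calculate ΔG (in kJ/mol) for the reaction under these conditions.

Qₚ = P(CO)·P(H₂)³ / (P(CH₄)·P(H₂O)) = (0.12)·(2.5)³ / ((0.073)·(26)) = 0.988
ΔG = RT ln(Qₚ/Kₚ) = (8.314 J mol⁻¹ K⁻¹)(950 K) × ln(0.988/6.3)
   = (7.898 kJ/mol)(-1.853) = -14.6 kJ/mol
ΔG < 0, so the forward reaction is spontaneous (proceeds forward).

ΔG = -14.6 kJ/mol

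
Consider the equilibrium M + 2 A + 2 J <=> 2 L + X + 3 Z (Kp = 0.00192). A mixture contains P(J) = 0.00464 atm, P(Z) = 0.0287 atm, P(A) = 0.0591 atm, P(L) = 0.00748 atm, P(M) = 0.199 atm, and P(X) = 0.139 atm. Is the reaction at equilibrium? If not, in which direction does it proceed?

Qp = P(L)²·P(X)·P(Z)³ / (P(M)·P(A)²·P(J)²) = (0.00748)²·(0.139)·(0.0287)³ / ((0.199)·(0.0591)²·(0.00464)²) = 0.0123
Qp = 0.0123 > Kp = 0.00192, so the reverse reaction proceeds.

reverse (toward reactants)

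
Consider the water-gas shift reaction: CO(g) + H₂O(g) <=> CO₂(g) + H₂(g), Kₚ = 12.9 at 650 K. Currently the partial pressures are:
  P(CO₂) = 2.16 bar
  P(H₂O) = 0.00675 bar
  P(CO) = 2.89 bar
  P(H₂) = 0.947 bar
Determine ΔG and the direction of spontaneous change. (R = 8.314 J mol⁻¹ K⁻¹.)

ΔG = 11.3 kJ/mol; the forward reaction is non-spontaneous

Qₚ = P(CO₂)·P(H₂) / (P(CO)·P(H₂O)) = (2.16)·(0.947) / ((2.89)·(0.00675)) = 105
ΔG = RT ln(Qₚ/Kₚ) = (8.314 J mol⁻¹ K⁻¹)(650 K) × ln(105/12.9)
   = (5.404 kJ/mol)(2.097) = 11.3 kJ/mol
ΔG > 0, so the forward reaction is non-spontaneous (proceeds in reverse).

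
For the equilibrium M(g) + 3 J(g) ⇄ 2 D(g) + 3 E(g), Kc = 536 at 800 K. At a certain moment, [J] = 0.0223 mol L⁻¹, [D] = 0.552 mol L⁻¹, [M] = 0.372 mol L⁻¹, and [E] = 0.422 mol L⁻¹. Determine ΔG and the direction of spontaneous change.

ΔG = 15.5 kJ/mol; the forward reaction is non-spontaneous

Qc = [D]²·[E]³ / ([M]·[J]³) = (0.552)²·(0.422)³ / ((0.372)·(0.0223)³) = 5550
ΔG = RT ln(Qc/Kc) = (8.314 J mol⁻¹ K⁻¹)(800 K) × ln(5550/536)
   = (6.651 kJ/mol)(2.337) = 15.5 kJ/mol
ΔG > 0, so the forward reaction is non-spontaneous (proceeds in reverse).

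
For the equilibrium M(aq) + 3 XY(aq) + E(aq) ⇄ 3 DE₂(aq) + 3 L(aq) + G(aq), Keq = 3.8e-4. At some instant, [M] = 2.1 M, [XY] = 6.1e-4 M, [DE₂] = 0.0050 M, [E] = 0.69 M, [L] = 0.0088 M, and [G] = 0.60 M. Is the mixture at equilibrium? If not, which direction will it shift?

no; Q < K, reaction proceeds forward

Q = [DE₂]³·[L]³·[G] / ([M]·[XY]³·[E]) = (0.0050)³·(0.0088)³·(0.60) / ((2.1)·(6.1e-4)³·(0.69)) = 1.6e-4
Q = 1.6e-4 < Keq = 3.8e-4: net forward reaction.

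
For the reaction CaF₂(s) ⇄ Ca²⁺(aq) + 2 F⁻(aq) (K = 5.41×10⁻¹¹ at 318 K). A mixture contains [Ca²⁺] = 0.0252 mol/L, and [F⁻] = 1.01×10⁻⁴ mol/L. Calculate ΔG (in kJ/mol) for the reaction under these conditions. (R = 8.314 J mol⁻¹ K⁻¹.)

(CaF₂ is a pure solid — omitted from Q.)
Q = [Ca²⁺]·[F⁻]² = (0.0252)·(1.01×10⁻⁴)² = 2.57×10⁻¹⁰
ΔG = RT ln(Q/K) = (8.314 J mol⁻¹ K⁻¹)(318 K) × ln(2.57×10⁻¹⁰/5.41×10⁻¹¹)
   = (2.644 kJ/mol)(1.558) = 4.12 kJ/mol
ΔG > 0, so the forward reaction is non-spontaneous (proceeds in reverse).

ΔG = 4.12 kJ/mol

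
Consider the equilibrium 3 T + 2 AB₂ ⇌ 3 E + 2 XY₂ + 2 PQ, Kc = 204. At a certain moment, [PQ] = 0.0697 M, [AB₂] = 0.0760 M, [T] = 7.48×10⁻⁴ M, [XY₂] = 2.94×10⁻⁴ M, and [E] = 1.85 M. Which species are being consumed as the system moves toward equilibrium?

Qc = [E]³·[XY₂]²·[PQ]² / ([T]³·[AB₂]²) = (1.85)³·(2.94×10⁻⁴)²·(0.0697)² / ((7.48×10⁻⁴)³·(0.0760)²) = 1100
Qc = 1100 > Kc = 204: net reverse reaction.

E, XY₂, PQ (products)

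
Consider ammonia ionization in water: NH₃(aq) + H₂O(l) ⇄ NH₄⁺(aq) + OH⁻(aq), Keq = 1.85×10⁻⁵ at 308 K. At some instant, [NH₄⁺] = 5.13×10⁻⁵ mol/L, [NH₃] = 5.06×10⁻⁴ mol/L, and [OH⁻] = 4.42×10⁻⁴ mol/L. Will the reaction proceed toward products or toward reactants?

(H₂O is a pure liquid — omitted from Q.)
Q = [NH₄⁺]·[OH⁻] / [NH₃] = (5.13×10⁻⁵)·(4.42×10⁻⁴) / (5.06×10⁻⁴) = 4.48×10⁻⁵
Q = 4.48×10⁻⁵ > Keq = 1.85×10⁻⁵, so the reverse reaction proceeds.

reverse (toward reactants)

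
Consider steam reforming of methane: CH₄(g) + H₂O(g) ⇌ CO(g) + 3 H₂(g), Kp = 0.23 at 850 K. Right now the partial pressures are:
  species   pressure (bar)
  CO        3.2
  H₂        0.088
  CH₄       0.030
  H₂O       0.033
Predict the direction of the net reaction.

toward reactants

Qp = P(CO)·P(H₂)³ / (P(CH₄)·P(H₂O)) = (3.2)·(0.088)³ / ((0.030)·(0.033)) = 2.2
Qp = 2.2 > Kp = 0.23, so the reverse reaction proceeds.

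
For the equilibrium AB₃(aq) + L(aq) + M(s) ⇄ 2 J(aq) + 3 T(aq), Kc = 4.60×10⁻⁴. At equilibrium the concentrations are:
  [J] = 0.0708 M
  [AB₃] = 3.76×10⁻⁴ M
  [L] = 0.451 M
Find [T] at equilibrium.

(M is a pure solid — omitted from Kc.)
At equilibrium, Kc = [J]²·[T]³ / ([AB₃]·[L]) = 4.60×10⁻⁴.
(0.0708)²·([T])³ / ((3.76×10⁻⁴)·(0.451)) = 4.60×10⁻⁴
[T]³ = 1.56×10⁻⁵ ⇒ [T] = 0.0250 M

[T] = 0.0250 M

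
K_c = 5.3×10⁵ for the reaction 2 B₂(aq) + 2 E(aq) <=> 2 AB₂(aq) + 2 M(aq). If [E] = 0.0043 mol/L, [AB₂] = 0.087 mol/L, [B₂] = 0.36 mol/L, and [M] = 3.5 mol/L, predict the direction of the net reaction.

forward (toward products)

Q_c = [AB₂]²·[M]² / ([B₂]²·[E]²) = (0.087)²·(3.5)² / ((0.36)²·(0.0043)²) = 39000
Q_c = 39000 < K_c = 5.3×10⁵, so the forward reaction proceeds.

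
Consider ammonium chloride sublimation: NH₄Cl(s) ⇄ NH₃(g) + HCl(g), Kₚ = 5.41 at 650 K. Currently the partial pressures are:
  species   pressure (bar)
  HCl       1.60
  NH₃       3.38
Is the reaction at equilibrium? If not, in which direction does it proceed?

neither direction; the system is at equilibrium

(NH₄Cl is a pure solid — omitted from Qₚ.)
Qₚ = P(NH₃)·P(HCl) = (3.38)·(1.60) = 5.41
Qₚ = 5.41 = Kₚ, so the system is already at equilibrium.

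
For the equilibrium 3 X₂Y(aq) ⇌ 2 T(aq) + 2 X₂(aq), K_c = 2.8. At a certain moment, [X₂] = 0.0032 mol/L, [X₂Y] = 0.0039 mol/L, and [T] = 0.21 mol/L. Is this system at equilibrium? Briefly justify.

Q_c = [T]²·[X₂]² / [X₂Y]³ = (0.21)²·(0.0032)² / (0.0039)³ = 7.6
Q_c = 7.6 > K_c = 2.8: net reverse reaction.

no; Q > K, reaction proceeds in reverse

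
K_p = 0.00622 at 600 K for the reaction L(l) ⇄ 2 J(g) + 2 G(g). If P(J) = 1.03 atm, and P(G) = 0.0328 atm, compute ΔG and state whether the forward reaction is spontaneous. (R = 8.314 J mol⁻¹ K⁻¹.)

ΔG = -8.46 kJ/mol; the forward reaction is spontaneous

(L is a pure liquid — omitted from Q_p.)
Q_p = P(J)²·P(G)² = (1.03)²·(0.0328)² = 0.00114
ΔG = RT ln(Q_p/K_p) = (8.314 J mol⁻¹ K⁻¹)(600 K) × ln(0.00114/0.00622)
   = (4.988 kJ/mol)(-1.697) = -8.46 kJ/mol
ΔG < 0, so the forward reaction is spontaneous (proceeds forward).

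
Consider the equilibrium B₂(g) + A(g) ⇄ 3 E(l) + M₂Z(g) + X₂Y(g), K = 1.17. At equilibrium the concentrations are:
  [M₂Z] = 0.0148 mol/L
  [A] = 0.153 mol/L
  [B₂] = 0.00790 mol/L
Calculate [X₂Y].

[X₂Y] = 0.0956 mol/L

(E is a pure liquid — omitted from K.)
At equilibrium, K = [M₂Z]·[X₂Y] / ([B₂]·[A]) = 1.17.
(0.0148)·([X₂Y]) / ((0.00790)·(0.153)) = 1.17
[X₂Y] = 0.0956 mol/L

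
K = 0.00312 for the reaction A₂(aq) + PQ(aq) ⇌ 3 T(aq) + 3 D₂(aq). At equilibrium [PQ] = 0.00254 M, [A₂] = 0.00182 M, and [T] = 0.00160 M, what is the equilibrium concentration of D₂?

At equilibrium, K = [T]³·[D₂]³ / ([A₂]·[PQ]) = 0.00312.
(0.00160)³·([D₂])³ / ((0.00182)·(0.00254)) = 0.00312
[D₂]³ = 3.52 ⇒ [D₂] = 1.52 M

[D₂] = 1.52 M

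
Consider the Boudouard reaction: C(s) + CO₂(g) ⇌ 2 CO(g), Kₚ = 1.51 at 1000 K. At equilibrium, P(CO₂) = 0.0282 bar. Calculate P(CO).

(C is a pure solid — omitted from Kₚ.)
At equilibrium, Kₚ = P(CO)² / P(CO₂) = 1.51.
(P(CO))² / (0.0282) = 1.51
P(CO)² = 0.0426 ⇒ P(CO) = 0.206 bar

P(CO) = 0.206 bar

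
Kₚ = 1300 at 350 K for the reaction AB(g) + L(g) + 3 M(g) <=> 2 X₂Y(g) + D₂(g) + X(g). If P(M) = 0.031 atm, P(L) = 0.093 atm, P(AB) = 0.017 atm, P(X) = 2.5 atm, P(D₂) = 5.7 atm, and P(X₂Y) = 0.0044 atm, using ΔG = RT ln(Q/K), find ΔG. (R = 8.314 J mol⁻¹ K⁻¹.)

Qₚ = P(X₂Y)²·P(D₂)·P(X) / (P(AB)·P(L)·P(M)³) = (0.0044)²·(5.7)·(2.5) / ((0.017)·(0.093)·(0.031)³) = 5860
ΔG = RT ln(Qₚ/Kₚ) = (8.314 J mol⁻¹ K⁻¹)(350 K) × ln(5860/1300)
   = (2.910 kJ/mol)(1.506) = 4.38 kJ/mol
ΔG > 0, so the forward reaction is non-spontaneous (proceeds in reverse).

ΔG = 4.38 kJ/mol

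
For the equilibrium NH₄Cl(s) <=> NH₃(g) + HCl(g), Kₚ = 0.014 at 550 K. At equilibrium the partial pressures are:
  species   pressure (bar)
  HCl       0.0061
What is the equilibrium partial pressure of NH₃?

(NH₄Cl is a pure solid — omitted from Kₚ.)
At equilibrium, Kₚ = P(NH₃)·P(HCl) = 0.014.
(P(NH₃))·(0.0061) = 0.014
P(NH₃) = 2.30 = 2.3 bar

P(NH₃) = 2.3 bar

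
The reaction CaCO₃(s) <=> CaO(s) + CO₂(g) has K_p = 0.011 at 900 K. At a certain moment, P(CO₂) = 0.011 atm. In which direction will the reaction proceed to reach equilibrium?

no net change (already at equilibrium)

(CaCO₃, CaO are pure solids — omitted from Q_p.)
Q_p = P(CO₂) = 0.011
Q_p = 0.011 = K_p, so the system is already at equilibrium.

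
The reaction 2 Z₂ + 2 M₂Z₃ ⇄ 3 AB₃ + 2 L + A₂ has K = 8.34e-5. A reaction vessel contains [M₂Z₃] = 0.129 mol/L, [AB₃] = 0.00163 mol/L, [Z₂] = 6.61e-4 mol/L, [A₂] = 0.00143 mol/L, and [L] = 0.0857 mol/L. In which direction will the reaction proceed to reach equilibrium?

Q = [AB₃]³·[L]²·[A₂] / ([Z₂]²·[M₂Z₃]²) = (0.00163)³·(0.0857)²·(0.00143) / ((6.61e-4)²·(0.129)²) = 6.26e-6
Q = 6.26e-6 < K = 8.34e-5, so the forward reaction proceeds.

to the right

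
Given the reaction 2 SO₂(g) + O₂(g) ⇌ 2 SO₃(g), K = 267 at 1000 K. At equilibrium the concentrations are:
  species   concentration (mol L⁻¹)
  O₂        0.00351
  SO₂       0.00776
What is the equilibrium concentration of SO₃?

[SO₃] = 0.00751 mol L⁻¹

At equilibrium, K = [SO₃]² / ([SO₂]²·[O₂]) = 267.
([SO₃])² / ((0.00776)²·(0.00351)) = 267
[SO₃]² = 5.64e-5 ⇒ [SO₃] = 0.00751 mol L⁻¹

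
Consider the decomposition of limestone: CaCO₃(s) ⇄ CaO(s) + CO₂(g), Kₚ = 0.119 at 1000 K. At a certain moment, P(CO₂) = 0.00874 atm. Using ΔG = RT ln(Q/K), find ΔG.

(CaCO₃, CaO are pure solids — omitted from Qₚ.)
Qₚ = P(CO₂) = 0.00874
ΔG = RT ln(Qₚ/Kₚ) = (8.314 J mol⁻¹ K⁻¹)(1000 K) × ln(0.00874/0.119)
   = (8.314 kJ/mol)(-2.611) = -21.7 kJ/mol
ΔG < 0, so the forward reaction is spontaneous (proceeds forward).

ΔG = -21.7 kJ/mol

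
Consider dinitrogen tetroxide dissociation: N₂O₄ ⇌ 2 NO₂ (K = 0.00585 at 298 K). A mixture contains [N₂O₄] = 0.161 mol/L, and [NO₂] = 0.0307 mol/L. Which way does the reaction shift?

Q = [NO₂]² / [N₂O₄] = (0.0307)² / (0.161) = 0.00585
Q = 0.00585 = K, so the system is already at equilibrium.

neither direction; the system is at equilibrium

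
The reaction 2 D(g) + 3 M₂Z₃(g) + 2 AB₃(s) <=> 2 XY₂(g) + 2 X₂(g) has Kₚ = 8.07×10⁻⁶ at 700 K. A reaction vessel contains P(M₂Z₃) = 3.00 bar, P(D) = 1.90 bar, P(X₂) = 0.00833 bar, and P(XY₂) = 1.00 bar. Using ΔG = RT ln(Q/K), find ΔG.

ΔG = -14.1 kJ/mol

(AB₃ is a pure solid — omitted from Qₚ.)
Qₚ = P(XY₂)²·P(X₂)² / (P(D)²·P(M₂Z₃)³) = (1.00)²·(0.00833)² / ((1.90)²·(3.00)³) = 7.12×10⁻⁷
ΔG = RT ln(Qₚ/Kₚ) = (8.314 J mol⁻¹ K⁻¹)(700 K) × ln(7.12×10⁻⁷/8.07×10⁻⁶)
   = (5.820 kJ/mol)(-2.428) = -14.1 kJ/mol
ΔG < 0, so the forward reaction is spontaneous (proceeds forward).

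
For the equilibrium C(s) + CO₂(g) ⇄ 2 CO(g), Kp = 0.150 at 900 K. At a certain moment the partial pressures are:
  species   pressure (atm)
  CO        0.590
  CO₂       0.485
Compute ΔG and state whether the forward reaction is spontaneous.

(C is a pure solid — omitted from Qp.)
Qp = P(CO)² / P(CO₂) = (0.590)² / (0.485) = 0.718
ΔG = RT ln(Qp/Kp) = (8.314 J mol⁻¹ K⁻¹)(900 K) × ln(0.718/0.150)
   = (7.483 kJ/mol)(1.566) = 11.7 kJ/mol
ΔG > 0, so the forward reaction is non-spontaneous (proceeds in reverse).

ΔG = 11.7 kJ/mol; the forward reaction is non-spontaneous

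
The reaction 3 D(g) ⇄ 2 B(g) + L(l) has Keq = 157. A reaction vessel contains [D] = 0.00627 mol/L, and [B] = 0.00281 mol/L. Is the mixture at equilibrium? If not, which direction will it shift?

(L is a pure liquid — omitted from Q.)
Q = [B]² / [D]³ = (0.00281)² / (0.00627)³ = 32.0
Q = 32.0 < Keq = 157: net forward reaction.

no; Q < K, reaction proceeds forward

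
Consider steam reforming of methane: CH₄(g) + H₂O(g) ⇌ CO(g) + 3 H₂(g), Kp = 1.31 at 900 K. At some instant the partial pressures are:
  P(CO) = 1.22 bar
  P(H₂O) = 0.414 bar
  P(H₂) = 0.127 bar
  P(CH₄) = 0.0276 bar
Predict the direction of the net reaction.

Qp = P(CO)·P(H₂)³ / (P(CH₄)·P(H₂O)) = (1.22)·(0.127)³ / ((0.0276)·(0.414)) = 0.219
Qp = 0.219 < Kp = 1.31, so the forward reaction proceeds.

toward products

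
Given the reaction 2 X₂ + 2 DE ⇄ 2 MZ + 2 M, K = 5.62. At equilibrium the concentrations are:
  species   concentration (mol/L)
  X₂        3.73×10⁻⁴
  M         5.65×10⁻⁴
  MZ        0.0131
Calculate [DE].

At equilibrium, K = [MZ]²·[M]² / ([X₂]²·[DE]²) = 5.62.
(0.0131)²·(5.65×10⁻⁴)² / ((3.73×10⁻⁴)²·([DE])²) = 5.62
[DE]² = 7.01×10⁻⁵ ⇒ [DE] = 0.00837 mol/L

[DE] = 0.00837 mol/L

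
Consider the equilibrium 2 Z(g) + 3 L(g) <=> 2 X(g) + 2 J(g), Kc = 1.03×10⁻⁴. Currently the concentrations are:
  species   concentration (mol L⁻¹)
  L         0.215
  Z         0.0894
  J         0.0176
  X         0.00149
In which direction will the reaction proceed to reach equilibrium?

to the right

Qc = [X]²·[J]² / ([Z]²·[L]³) = (0.00149)²·(0.0176)² / ((0.0894)²·(0.215)³) = 8.66×10⁻⁶
Qc = 8.66×10⁻⁶ < Kc = 1.03×10⁻⁴, so the forward reaction proceeds.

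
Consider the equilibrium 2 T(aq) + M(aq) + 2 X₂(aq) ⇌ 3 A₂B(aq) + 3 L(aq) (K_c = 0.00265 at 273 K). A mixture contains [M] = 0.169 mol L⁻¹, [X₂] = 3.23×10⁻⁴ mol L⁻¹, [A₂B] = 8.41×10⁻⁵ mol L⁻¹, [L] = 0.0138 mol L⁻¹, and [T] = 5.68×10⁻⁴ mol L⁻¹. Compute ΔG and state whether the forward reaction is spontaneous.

Q_c = [A₂B]³·[L]³ / ([T]²·[M]·[X₂]²) = (8.41×10⁻⁵)³·(0.0138)³ / ((5.68×10⁻⁴)²·(0.169)·(3.23×10⁻⁴)²) = 2.75×10⁻⁴
ΔG = RT ln(Q_c/K_c) = (8.314 J mol⁻¹ K⁻¹)(273 K) × ln(2.75×10⁻⁴/0.00265)
   = (2.270 kJ/mol)(-2.266) = -5.14 kJ/mol
ΔG < 0, so the forward reaction is spontaneous (proceeds forward).

ΔG = -5.14 kJ/mol; the forward reaction is spontaneous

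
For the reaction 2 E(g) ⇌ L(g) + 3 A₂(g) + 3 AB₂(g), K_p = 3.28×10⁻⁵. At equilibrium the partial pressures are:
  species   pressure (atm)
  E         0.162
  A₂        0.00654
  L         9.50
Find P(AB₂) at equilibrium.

P(AB₂) = 0.687 atm

At equilibrium, K_p = P(L)·P(A₂)³·P(AB₂)³ / P(E)² = 3.28×10⁻⁵.
(9.50)·(0.00654)³·(P(AB₂))³ / (0.162)² = 3.28×10⁻⁵
P(AB₂)³ = 0.324 ⇒ P(AB₂) = 0.687 atm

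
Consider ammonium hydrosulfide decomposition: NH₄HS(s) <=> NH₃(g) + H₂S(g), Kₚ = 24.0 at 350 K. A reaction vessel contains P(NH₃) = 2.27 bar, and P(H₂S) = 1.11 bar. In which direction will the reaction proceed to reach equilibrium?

(NH₄HS is a pure solid — omitted from Qₚ.)
Qₚ = P(NH₃)·P(H₂S) = (2.27)·(1.11) = 2.52
Qₚ = 2.52 < Kₚ = 24.0, so the forward reaction proceeds.

toward products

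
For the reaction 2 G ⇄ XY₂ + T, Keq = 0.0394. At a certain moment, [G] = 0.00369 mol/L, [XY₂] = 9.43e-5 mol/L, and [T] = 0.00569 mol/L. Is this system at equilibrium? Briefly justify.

Q = [XY₂]·[T] / [G]² = (9.43e-5)·(0.00569) / (0.00369)² = 0.0394
Q = 0.0394 = Keq; the system is at equilibrium.

yes, at equilibrium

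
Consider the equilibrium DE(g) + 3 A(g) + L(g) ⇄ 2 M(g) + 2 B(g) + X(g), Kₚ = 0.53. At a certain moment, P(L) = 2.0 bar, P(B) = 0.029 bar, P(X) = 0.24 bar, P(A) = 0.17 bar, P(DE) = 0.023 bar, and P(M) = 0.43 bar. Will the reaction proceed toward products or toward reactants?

Qₚ = P(M)²·P(B)²·P(X) / (P(DE)·P(A)³·P(L)) = (0.43)²·(0.029)²·(0.24) / ((0.023)·(0.17)³·(2.0)) = 0.17
Qₚ = 0.17 < Kₚ = 0.53, so the forward reaction proceeds.

forward (toward products)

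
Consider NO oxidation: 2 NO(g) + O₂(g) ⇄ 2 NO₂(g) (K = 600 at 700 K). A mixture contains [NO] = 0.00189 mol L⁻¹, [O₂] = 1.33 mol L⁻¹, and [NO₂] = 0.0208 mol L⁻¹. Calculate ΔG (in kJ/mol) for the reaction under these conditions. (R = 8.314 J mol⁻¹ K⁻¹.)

Q = [NO₂]² / ([NO]²·[O₂]) = (0.0208)² / ((0.00189)²·(1.33)) = 91.1
ΔG = RT ln(Q/K) = (8.314 J mol⁻¹ K⁻¹)(700 K) × ln(91.1/600)
   = (5.820 kJ/mol)(-1.885) = -11.0 kJ/mol
ΔG < 0, so the forward reaction is spontaneous (proceeds forward).

ΔG = -11.0 kJ/mol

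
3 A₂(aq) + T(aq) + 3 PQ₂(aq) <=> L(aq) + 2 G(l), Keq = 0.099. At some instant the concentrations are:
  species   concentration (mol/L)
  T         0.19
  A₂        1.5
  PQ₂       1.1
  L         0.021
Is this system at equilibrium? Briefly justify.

no; Q < K, reaction proceeds forward

(G is a pure liquid — omitted from Q.)
Q = [L] / ([A₂]³·[T]·[PQ₂]³) = (0.021) / ((1.5)³·(0.19)·(1.1)³) = 0.025
Q = 0.025 < Keq = 0.099: net forward reaction.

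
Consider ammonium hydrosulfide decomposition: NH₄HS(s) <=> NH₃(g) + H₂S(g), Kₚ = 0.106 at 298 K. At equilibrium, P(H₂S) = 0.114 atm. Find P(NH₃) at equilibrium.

(NH₄HS is a pure solid — omitted from Kₚ.)
At equilibrium, Kₚ = P(NH₃)·P(H₂S) = 0.106.
(P(NH₃))·(0.114) = 0.106
P(NH₃) = 0.930 atm

P(NH₃) = 0.930 atm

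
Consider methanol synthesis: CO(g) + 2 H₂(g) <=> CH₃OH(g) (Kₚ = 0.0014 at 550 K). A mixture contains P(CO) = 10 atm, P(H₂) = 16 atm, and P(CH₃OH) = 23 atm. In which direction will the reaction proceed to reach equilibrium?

Qₚ = P(CH₃OH) / (P(CO)·P(H₂)²) = (23) / ((10)·(16)²) = 0.0090
Qₚ = 0.0090 > Kₚ = 0.0014, so the reverse reaction proceeds.

toward reactants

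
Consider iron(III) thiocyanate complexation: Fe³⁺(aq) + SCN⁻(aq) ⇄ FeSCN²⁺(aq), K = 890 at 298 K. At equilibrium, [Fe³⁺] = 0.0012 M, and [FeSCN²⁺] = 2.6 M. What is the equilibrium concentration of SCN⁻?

At equilibrium, K = [FeSCN²⁺] / ([Fe³⁺]·[SCN⁻]) = 890.
(2.6) / ((0.0012)·([SCN⁻])) = 890
[SCN⁻] = 2.43 = 2.4 M

[SCN⁻] = 2.4 M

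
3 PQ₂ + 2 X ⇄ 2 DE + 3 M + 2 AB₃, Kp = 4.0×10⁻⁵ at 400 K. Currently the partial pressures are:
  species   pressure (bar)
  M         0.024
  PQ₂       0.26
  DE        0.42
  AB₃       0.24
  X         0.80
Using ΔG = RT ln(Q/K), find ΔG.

ΔG = -3.87 kJ/mol

Qp = P(DE)²·P(M)³·P(AB₃)² / (P(PQ₂)³·P(X)²) = (0.42)²·(0.024)³·(0.24)² / ((0.26)³·(0.80)²) = 1.25×10⁻⁵
ΔG = RT ln(Qp/Kp) = (8.314 J mol⁻¹ K⁻¹)(400 K) × ln(1.25×10⁻⁵/4.0×10⁻⁵)
   = (3.326 kJ/mol)(-1.163) = -3.87 kJ/mol
ΔG < 0, so the forward reaction is spontaneous (proceeds forward).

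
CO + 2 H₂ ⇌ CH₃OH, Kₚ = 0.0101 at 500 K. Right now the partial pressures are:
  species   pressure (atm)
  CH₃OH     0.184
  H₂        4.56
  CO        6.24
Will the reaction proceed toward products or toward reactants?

Qₚ = P(CH₃OH) / (P(CO)·P(H₂)²) = (0.184) / ((6.24)·(4.56)²) = 0.00142
Qₚ = 0.00142 < Kₚ = 0.0101, so the forward reaction proceeds.

toward products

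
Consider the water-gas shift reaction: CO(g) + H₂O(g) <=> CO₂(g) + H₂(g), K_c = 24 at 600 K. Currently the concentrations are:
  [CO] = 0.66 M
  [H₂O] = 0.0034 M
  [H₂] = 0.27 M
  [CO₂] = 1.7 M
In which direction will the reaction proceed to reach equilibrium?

Q_c = [CO₂]·[H₂] / ([CO]·[H₂O]) = (1.7)·(0.27) / ((0.66)·(0.0034)) = 200
Q_c = 200 > K_c = 24, so the reverse reaction proceeds.

to the left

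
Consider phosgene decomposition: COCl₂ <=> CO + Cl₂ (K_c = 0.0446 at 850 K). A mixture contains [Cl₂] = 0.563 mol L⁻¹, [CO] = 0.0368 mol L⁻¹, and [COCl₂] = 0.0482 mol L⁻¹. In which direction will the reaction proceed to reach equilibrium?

toward reactants

Q_c = [CO]·[Cl₂] / [COCl₂] = (0.0368)·(0.563) / (0.0482) = 0.430
Q_c = 0.430 > K_c = 0.0446, so the reverse reaction proceeds.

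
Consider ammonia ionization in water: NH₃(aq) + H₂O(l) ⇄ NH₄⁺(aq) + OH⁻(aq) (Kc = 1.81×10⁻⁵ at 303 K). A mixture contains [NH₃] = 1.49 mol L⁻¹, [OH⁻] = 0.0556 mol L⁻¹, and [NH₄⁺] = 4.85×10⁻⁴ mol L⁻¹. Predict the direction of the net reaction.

at equilibrium

(H₂O is a pure liquid — omitted from Qc.)
Qc = [NH₄⁺]·[OH⁻] / [NH₃] = (4.85×10⁻⁴)·(0.0556) / (1.49) = 1.81×10⁻⁵
Qc = 1.81×10⁻⁵ = Kc, so the system is already at equilibrium.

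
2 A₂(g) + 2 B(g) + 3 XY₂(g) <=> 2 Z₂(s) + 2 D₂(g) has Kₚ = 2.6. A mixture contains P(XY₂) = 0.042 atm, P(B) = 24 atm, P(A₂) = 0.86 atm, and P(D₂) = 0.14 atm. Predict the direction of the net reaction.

to the right

(Z₂ is a pure solid — omitted from Qₚ.)
Qₚ = P(D₂)² / (P(A₂)²·P(B)²·P(XY₂)³) = (0.14)² / ((0.86)²·(24)²·(0.042)³) = 0.62
Qₚ = 0.62 < Kₚ = 2.6, so the forward reaction proceeds.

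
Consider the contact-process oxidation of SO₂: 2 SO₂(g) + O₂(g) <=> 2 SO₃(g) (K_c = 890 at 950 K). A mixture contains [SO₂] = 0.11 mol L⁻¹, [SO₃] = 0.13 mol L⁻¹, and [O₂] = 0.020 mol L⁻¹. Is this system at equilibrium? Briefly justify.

no; Q < K, reaction proceeds forward

Q_c = [SO₃]² / ([SO₂]²·[O₂]) = (0.13)² / ((0.11)²·(0.020)) = 70
Q_c = 70 < K_c = 890: net forward reaction.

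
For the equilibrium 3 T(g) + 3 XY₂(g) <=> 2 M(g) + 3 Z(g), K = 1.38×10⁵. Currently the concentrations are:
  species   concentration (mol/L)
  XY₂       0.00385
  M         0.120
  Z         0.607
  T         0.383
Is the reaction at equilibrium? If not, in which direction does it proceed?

Q = [M]²·[Z]³ / ([T]³·[XY₂]³) = (0.120)²·(0.607)³ / ((0.383)³·(0.00385)³) = 1.00×10⁶
Q = 1.00×10⁶ > K = 1.38×10⁵, so the reverse reaction proceeds.

toward reactants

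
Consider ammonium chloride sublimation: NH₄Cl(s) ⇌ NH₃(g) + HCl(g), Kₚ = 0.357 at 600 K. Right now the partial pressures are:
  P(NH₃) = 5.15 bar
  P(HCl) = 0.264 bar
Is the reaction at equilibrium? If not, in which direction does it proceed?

toward reactants

(NH₄Cl is a pure solid — omitted from Qₚ.)
Qₚ = P(NH₃)·P(HCl) = (5.15)·(0.264) = 1.36
Qₚ = 1.36 > Kₚ = 0.357, so the reverse reaction proceeds.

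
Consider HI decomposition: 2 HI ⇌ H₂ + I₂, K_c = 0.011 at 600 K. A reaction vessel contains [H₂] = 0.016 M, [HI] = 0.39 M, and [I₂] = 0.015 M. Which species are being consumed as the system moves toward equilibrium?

HI (reactants)

Q_c = [H₂]·[I₂] / [HI]² = (0.016)·(0.015) / (0.39)² = 0.0016
Q_c = 0.0016 < K_c = 0.011: net forward reaction.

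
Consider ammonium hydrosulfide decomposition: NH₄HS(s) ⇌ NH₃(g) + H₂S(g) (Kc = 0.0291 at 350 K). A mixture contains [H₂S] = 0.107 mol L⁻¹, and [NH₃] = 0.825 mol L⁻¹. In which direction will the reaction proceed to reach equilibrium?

(NH₄HS is a pure solid — omitted from Qc.)
Qc = [NH₃]·[H₂S] = (0.825)·(0.107) = 0.0883
Qc = 0.0883 > Kc = 0.0291, so the reverse reaction proceeds.

to the left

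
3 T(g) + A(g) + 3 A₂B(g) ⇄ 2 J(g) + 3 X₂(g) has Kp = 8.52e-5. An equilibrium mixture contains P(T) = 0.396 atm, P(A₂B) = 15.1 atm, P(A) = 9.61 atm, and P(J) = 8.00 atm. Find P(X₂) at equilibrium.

At equilibrium, Kp = P(J)²·P(X₂)³ / (P(T)³·P(A)·P(A₂B)³) = 8.52e-5.
(8.00)²·(P(X₂))³ / ((0.396)³·(9.61)·(15.1)³) = 8.52e-5
P(X₂)³ = 0.00274 ⇒ P(X₂) = 0.140 atm

P(X₂) = 0.140 atm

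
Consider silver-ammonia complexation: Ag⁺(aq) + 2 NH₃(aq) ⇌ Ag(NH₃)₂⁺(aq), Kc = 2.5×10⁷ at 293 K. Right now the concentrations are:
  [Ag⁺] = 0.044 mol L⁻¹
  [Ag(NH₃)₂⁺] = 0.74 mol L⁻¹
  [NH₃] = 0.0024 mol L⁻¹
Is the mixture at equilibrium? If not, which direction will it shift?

Qc = [Ag(NH₃)₂⁺] / ([Ag⁺]·[NH₃]²) = (0.74) / ((0.044)·(0.0024)²) = 2.9×10⁶
Qc = 2.9×10⁶ < Kc = 2.5×10⁷: net forward reaction.

no; Q < K, reaction proceeds forward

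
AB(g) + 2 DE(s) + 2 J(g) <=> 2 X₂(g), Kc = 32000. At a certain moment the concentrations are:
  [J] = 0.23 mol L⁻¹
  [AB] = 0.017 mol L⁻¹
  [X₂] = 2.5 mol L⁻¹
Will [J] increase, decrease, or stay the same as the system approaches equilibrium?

decrease

(DE is a pure solid — omitted from Qc.)
Qc = [X₂]² / ([AB]·[J]²) = (2.5)² / ((0.017)·(0.23)²) = 6900
Qc = 6900 < Kc = 32000: net forward reaction.
J is a reactant, so it decreases.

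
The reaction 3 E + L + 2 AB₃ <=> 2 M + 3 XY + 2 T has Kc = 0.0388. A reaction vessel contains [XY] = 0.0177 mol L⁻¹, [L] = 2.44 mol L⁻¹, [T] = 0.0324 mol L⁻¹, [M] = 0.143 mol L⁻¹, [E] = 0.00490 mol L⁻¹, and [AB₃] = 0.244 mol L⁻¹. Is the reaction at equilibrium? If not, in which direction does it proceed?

forward (toward products)

Qc = [M]²·[XY]³·[T]² / ([E]³·[L]·[AB₃]²) = (0.143)²·(0.0177)³·(0.0324)² / ((0.00490)³·(2.44)·(0.244)²) = 0.00697
Qc = 0.00697 < Kc = 0.0388, so the forward reaction proceeds.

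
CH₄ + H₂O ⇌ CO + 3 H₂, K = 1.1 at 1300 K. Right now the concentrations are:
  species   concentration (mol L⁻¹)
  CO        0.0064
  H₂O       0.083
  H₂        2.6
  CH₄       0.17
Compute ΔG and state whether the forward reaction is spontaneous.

Q = [CO]·[H₂]³ / ([CH₄]·[H₂O]) = (0.0064)·(2.6)³ / ((0.17)·(0.083)) = 7.97
ΔG = RT ln(Q/K) = (8.314 J mol⁻¹ K⁻¹)(1300 K) × ln(7.97/1.1)
   = (10.81 kJ/mol)(1.980) = 21.4 kJ/mol
ΔG > 0, so the forward reaction is non-spontaneous (proceeds in reverse).

ΔG = 21.4 kJ/mol; the forward reaction is non-spontaneous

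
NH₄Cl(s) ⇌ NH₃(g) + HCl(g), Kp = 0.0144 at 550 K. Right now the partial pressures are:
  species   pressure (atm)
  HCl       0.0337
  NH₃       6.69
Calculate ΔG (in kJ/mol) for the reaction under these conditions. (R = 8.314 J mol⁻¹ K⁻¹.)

ΔG = 12.6 kJ/mol

(NH₄Cl is a pure solid — omitted from Qp.)
Qp = P(NH₃)·P(HCl) = (6.69)·(0.0337) = 0.225
ΔG = RT ln(Qp/Kp) = (8.314 J mol⁻¹ K⁻¹)(550 K) × ln(0.225/0.0144)
   = (4.573 kJ/mol)(2.749) = 12.6 kJ/mol
ΔG > 0, so the forward reaction is non-spontaneous (proceeds in reverse).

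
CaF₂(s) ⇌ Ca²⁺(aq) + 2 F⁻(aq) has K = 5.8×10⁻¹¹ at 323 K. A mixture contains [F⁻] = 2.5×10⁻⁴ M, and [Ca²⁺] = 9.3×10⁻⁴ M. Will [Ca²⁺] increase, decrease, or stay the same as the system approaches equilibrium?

stay the same

(CaF₂ is a pure solid — omitted from Q.)
Q = [Ca²⁺]·[F⁻]² = (9.3×10⁻⁴)·(2.5×10⁻⁴)² = 5.8×10⁻¹¹
Q = 5.8×10⁻¹¹ = K; the system is at equilibrium.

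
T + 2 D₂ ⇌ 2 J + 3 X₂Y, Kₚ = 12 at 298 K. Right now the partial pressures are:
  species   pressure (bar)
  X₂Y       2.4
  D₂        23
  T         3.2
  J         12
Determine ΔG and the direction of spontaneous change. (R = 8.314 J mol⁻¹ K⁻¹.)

Qₚ = P(J)²·P(X₂Y)³ / (P(T)·P(D₂)²) = (12)²·(2.4)³ / ((3.2)·(23)²) = 1.18
ΔG = RT ln(Qₚ/Kₚ) = (8.314 J mol⁻¹ K⁻¹)(298 K) × ln(1.18/12)
   = (2.478 kJ/mol)(-2.319) = -5.75 kJ/mol
ΔG < 0, so the forward reaction is spontaneous (proceeds forward).

ΔG = -5.75 kJ/mol; the forward reaction is spontaneous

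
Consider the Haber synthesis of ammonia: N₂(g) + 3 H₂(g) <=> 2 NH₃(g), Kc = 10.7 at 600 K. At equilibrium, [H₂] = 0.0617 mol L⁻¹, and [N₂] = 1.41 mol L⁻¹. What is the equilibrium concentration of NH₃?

At equilibrium, Kc = [NH₃]² / ([N₂]·[H₂]³) = 10.7.
([NH₃])² / ((1.41)·(0.0617)³) = 10.7
[NH₃]² = 0.00354 ⇒ [NH₃] = 0.0595 mol L⁻¹

[NH₃] = 0.0595 mol L⁻¹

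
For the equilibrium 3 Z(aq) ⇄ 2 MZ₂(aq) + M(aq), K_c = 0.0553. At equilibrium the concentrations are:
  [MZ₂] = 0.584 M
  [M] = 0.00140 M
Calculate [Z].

[Z] = 0.205 M

At equilibrium, K_c = [MZ₂]²·[M] / [Z]³ = 0.0553.
(0.584)²·(0.00140) / ([Z])³ = 0.0553
[Z]³ = 0.00863 ⇒ [Z] = 0.205 M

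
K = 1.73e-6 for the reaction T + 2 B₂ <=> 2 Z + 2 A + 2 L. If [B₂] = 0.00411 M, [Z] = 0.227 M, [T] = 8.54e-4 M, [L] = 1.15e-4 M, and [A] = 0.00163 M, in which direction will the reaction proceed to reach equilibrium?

toward products

Q = [Z]²·[A]²·[L]² / ([T]·[B₂]²) = (0.227)²·(0.00163)²·(1.15e-4)² / ((8.54e-4)·(0.00411)²) = 1.26e-7
Q = 1.26e-7 < K = 1.73e-6, so the forward reaction proceeds.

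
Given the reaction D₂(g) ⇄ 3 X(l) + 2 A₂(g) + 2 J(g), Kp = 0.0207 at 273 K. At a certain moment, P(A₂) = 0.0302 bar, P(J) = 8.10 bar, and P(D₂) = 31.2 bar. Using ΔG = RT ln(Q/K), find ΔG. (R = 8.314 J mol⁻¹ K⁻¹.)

(X is a pure liquid — omitted from Qp.)
Qp = P(A₂)²·P(J)² / P(D₂) = (0.0302)²·(8.10)² / (31.2) = 0.00192
ΔG = RT ln(Qp/Kp) = (8.314 J mol⁻¹ K⁻¹)(273 K) × ln(0.00192/0.0207)
   = (2.270 kJ/mol)(-2.378) = -5.40 kJ/mol
ΔG < 0, so the forward reaction is spontaneous (proceeds forward).

ΔG = -5.40 kJ/mol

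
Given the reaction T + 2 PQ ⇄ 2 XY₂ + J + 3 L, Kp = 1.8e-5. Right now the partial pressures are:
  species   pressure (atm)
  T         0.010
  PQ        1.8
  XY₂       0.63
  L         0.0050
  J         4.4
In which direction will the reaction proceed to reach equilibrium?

toward products

Qp = P(XY₂)²·P(J)·P(L)³ / (P(T)·P(PQ)²) = (0.63)²·(4.4)·(0.0050)³ / ((0.010)·(1.8)²) = 6.7e-6
Qp = 6.7e-6 < Kp = 1.8e-5, so the forward reaction proceeds.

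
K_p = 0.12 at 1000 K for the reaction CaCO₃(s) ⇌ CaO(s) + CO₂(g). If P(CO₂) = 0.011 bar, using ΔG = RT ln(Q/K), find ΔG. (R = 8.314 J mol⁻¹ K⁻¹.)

ΔG = -19.9 kJ/mol

(CaCO₃, CaO are pure solids — omitted from Q_p.)
Q_p = P(CO₂) = 0.0110
ΔG = RT ln(Q_p/K_p) = (8.314 J mol⁻¹ K⁻¹)(1000 K) × ln(0.0110/0.12)
   = (8.314 kJ/mol)(-2.390) = -19.9 kJ/mol
ΔG < 0, so the forward reaction is spontaneous (proceeds forward).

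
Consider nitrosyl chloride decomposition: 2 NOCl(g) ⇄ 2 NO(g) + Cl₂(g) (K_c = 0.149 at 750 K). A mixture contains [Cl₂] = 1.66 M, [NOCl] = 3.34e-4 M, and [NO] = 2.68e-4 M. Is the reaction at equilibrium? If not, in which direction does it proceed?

Q_c = [NO]²·[Cl₂] / [NOCl]² = (2.68e-4)²·(1.66) / (3.34e-4)² = 1.07
Q_c = 1.07 > K_c = 0.149, so the reverse reaction proceeds.

in the reverse direction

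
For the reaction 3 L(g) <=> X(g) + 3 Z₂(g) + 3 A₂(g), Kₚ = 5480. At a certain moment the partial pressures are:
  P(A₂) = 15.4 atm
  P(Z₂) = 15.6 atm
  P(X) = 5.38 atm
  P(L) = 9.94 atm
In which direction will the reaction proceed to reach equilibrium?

Qₚ = P(X)·P(Z₂)³·P(A₂)³ / P(L)³ = (5.38)·(15.6)³·(15.4)³ / (9.94)³ = 76000
Qₚ = 76000 > Kₚ = 5480, so the reverse reaction proceeds.

in the reverse direction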